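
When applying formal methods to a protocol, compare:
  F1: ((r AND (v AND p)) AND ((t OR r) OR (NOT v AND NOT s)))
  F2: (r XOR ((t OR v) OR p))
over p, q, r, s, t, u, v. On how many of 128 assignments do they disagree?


F1 = ((r AND (v AND p)) AND ((t OR r) OR (NOT v AND NOT s)))
F2 = (r XOR ((t OR v) OR p))
Evaluate both on each of 128 rows (bits = p,q,r,s,t,u,v):
  row 0 [0000000]: F1=0 F2=0 -> 0
  row 1 [0000001]: F1=0 F2=1 (differ) -> 1
  row 2 [0000010]: F1=0 F2=0 -> 0
  row 3 [0000011]: F1=0 F2=1 (differ) -> 1
  row 4 [0000100]: F1=0 F2=1 (differ) -> 1
  (every remaining row is evaluated the same way; all 128 results are listed next)
Full result column, 8 rows per line (p,q,r,s fixed per line; t,u,v runs 000..111 left to right):
  rows 0-7 [p,q,r,s=0000]: 01011111  (ones: 6)
  rows 8-15 [p,q,r,s=0001]: 01011111  (ones: 6)
  rows 16-23 [p,q,r,s=0010]: 10100000  (ones: 2)
  rows 24-31 [p,q,r,s=0011]: 10100000  (ones: 2)
  rows 32-39 [p,q,r,s=0100]: 01011111  (ones: 6)
  rows 40-47 [p,q,r,s=0101]: 01011111  (ones: 6)
  rows 48-55 [p,q,r,s=0110]: 10100000  (ones: 2)
  rows 56-63 [p,q,r,s=0111]: 10100000  (ones: 2)
  rows 64-71 [p,q,r,s=1000]: 11111111  (ones: 8)
  rows 72-79 [p,q,r,s=1001]: 11111111  (ones: 8)
  rows 80-87 [p,q,r,s=1010]: 01010101  (ones: 4)
  rows 88-95 [p,q,r,s=1011]: 01010101  (ones: 4)
  rows 96-103 [p,q,r,s=1100]: 11111111  (ones: 8)
  rows 104-111 [p,q,r,s=1101]: 11111111  (ones: 8)
  rows 112-119 [p,q,r,s=1110]: 01010101  (ones: 4)
  rows 120-127 [p,q,r,s=1111]: 01010101  (ones: 4)
Disagreements = 6+6+2+2+6+6+2+2+8+8+4+4+8+8+4+4 = 80

80


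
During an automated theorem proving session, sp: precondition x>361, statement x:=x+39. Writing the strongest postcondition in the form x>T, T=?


Formula: sp(P, x:=E) = exists old_x. (x = E[old_x/x]) AND P[old_x/x] (old_x is the value of x before the assignment; eliminate old_x by solving x = E[old_x/x] for old_x)
Step 1: Precondition P: x>361, i.e. old_x > 361
Step 2: Assignment gives x = old_x + 39, so old_x = x - 39
Step 3: Substitute into P: x - 39 > 361
Step 4: Simplify: x > 361+39 = 400

400


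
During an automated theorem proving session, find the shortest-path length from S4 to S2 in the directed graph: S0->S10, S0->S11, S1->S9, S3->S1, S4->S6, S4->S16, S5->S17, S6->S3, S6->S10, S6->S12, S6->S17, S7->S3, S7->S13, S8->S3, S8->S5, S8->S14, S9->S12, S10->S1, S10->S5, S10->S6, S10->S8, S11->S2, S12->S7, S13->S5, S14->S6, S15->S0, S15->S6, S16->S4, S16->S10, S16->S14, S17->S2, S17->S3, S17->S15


BFS layer-by-layer from S4:
  dist 0: {S4}
  dist 1: {S6, S16}
  dist 2: {S3, S10, S12, S14, S17}
  dist 3: {S1, S2, S5, S7, S8, S15}
  -> S2 reached at distance 3
Shortest path length = 3

3


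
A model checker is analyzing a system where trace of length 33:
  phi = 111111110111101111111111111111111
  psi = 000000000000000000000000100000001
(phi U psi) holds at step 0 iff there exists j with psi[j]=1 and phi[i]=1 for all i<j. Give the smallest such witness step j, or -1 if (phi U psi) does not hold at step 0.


(phi U psi) at 0: need smallest j with psi[j]=1 and phi[i]=1 for all i in [0,j).
Scan from step 0:
  step 0: phi=1, psi=0 -> continue
  step 1: phi=1, psi=0 -> continue
  step 2: phi=1, psi=0 -> continue
  step 3: phi=1, psi=0 -> continue
  step 8: phi=0 -> phi-prefix broken from here
  step 24: psi=1 but phi already failed -> not a witness
  step 32: psi=1 but phi already failed -> not a witness
  end of trace: no witness -> -1
Witness step = -1

-1


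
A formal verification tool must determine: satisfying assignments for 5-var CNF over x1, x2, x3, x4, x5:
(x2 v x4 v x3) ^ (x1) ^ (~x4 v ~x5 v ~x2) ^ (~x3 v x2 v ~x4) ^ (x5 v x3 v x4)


CNF with 5 clauses over 5 vars (32 assignments).
An assignment satisfies CNF iff every clause has >=1 true literal.
Check each row (bits = x1,x2,x3,x4,x5; clause T/F shown):
  row 0 [00000]: clauses=FFTTF -> 0
  row 1 [00001]: clauses=FFTTT -> 0
  row 2 [00010]: clauses=TFTTT -> 0
  row 3 [00011]: clauses=TFTTT -> 0
  row 4 [00100]: clauses=TFTTT -> 0
  row 5 [00101]: clauses=TFTTT -> 0
  row 6 [00110]: clauses=TFTFT -> 0
  row 7 [00111]: clauses=TFTFT -> 0
  row 8 [01000]: clauses=TFTTF -> 0
  row 9 [01001]: clauses=TFTTT -> 0
  row 10 [01010]: clauses=TFTTT -> 0
  row 11 [01011]: clauses=TFFTT -> 0
  row 12 [01100]: clauses=TFTTT -> 0
  row 13 [01101]: clauses=TFTTT -> 0
  row 14 [01110]: clauses=TFTTT -> 0
  row 15 [01111]: clauses=TFFTT -> 0
  row 16 [10000]: clauses=FTTTF -> 0
  row 17 [10001]: clauses=FTTTT -> 0
  row 18 [10010]: clauses=TTTTT -> 1
  row 19 [10011]: clauses=TTTTT -> 1
  row 20 [10100]: clauses=TTTTT -> 1
  row 21 [10101]: clauses=TTTTT -> 1
  row 22 [10110]: clauses=TTTFT -> 0
  row 23 [10111]: clauses=TTTFT -> 0
  row 24 [11000]: clauses=TTTTF -> 0
  row 25 [11001]: clauses=TTTTT -> 1
  row 26 [11010]: clauses=TTTTT -> 1
  row 27 [11011]: clauses=TTFTT -> 0
  row 28 [11100]: clauses=TTTTT -> 1
  row 29 [11101]: clauses=TTTTT -> 1
  row 30 [11110]: clauses=TTTTT -> 1
  row 31 [11111]: clauses=TTFTT -> 0
Full result column, 8 rows per line (x1,x2 fixed per line; x3,x4,x5 runs 000..111 left to right):
  rows 0-7 [x1,x2=00]: 00000000  (ones: 0)
  rows 8-15 [x1,x2=01]: 00000000  (ones: 0)
  rows 16-23 [x1,x2=10]: 00111100  (ones: 4)
  rows 24-31 [x1,x2=11]: 01101110  (ones: 5)
Satisfying assignments = 0+0+4+5 = 9

9


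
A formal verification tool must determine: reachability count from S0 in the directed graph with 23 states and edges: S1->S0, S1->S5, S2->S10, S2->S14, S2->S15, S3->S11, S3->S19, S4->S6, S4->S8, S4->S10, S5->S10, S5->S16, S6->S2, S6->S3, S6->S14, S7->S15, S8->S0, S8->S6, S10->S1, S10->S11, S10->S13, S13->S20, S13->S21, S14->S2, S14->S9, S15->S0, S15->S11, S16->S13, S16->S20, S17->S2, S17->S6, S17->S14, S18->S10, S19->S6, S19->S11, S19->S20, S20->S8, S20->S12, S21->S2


BFS from S0:
  layer 0: {S0}
Reachable set: {S0}
Count = 1

1


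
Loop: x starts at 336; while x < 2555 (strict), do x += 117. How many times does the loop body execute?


Step 1: x goes from 336 toward 2555 by 117; the body runs while x<2555, so iterations = ceil((bound-start)/step)
Step 2: Distance=2219
Step 3: ceil(2219/117)=19

19


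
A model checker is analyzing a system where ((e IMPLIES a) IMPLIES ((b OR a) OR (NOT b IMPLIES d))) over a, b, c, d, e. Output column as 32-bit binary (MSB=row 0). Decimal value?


Formula: ((e IMPLIES a) IMPLIES ((b OR a) OR (NOT b IMPLIES d))) over a, b, c, d, e (32 rows)
Evaluate each row (bits = a,b,c,d,e, MSB first):
  row 0 [00000]: ((0 IMPLIES 0) IMPLIES ((0 OR 0) OR (NOT 0 IMPLIES 0))) -> 0
  row 1 [00001]: ((1 IMPLIES 0) IMPLIES ((0 OR 0) OR (NOT 0 IMPLIES 0))) -> 1
  row 2 [00010]: ((0 IMPLIES 0) IMPLIES ((0 OR 0) OR (NOT 0 IMPLIES 1))) -> 1
  row 3 [00011]: ((1 IMPLIES 0) IMPLIES ((0 OR 0) OR (NOT 0 IMPLIES 1))) -> 1
  row 4 [00100]: ((0 IMPLIES 0) IMPLIES ((0 OR 0) OR (NOT 0 IMPLIES 0))) -> 0
  row 5 [00101]: ((1 IMPLIES 0) IMPLIES ((0 OR 0) OR (NOT 0 IMPLIES 0))) -> 1
  row 6 [00110]: ((0 IMPLIES 0) IMPLIES ((0 OR 0) OR (NOT 0 IMPLIES 1))) -> 1
  row 7 [00111]: ((1 IMPLIES 0) IMPLIES ((0 OR 0) OR (NOT 0 IMPLIES 1))) -> 1
  row 8 [01000]: ((0 IMPLIES 0) IMPLIES ((1 OR 0) OR (NOT 1 IMPLIES 0))) -> 1
  row 9 [01001]: ((1 IMPLIES 0) IMPLIES ((1 OR 0) OR (NOT 1 IMPLIES 0))) -> 1
  row 10 [01010]: ((0 IMPLIES 0) IMPLIES ((1 OR 0) OR (NOT 1 IMPLIES 1))) -> 1
  row 11 [01011]: ((1 IMPLIES 0) IMPLIES ((1 OR 0) OR (NOT 1 IMPLIES 1))) -> 1
  row 12 [01100]: ((0 IMPLIES 0) IMPLIES ((1 OR 0) OR (NOT 1 IMPLIES 0))) -> 1
  row 13 [01101]: ((1 IMPLIES 0) IMPLIES ((1 OR 0) OR (NOT 1 IMPLIES 0))) -> 1
  row 14 [01110]: ((0 IMPLIES 0) IMPLIES ((1 OR 0) OR (NOT 1 IMPLIES 1))) -> 1
  row 15 [01111]: ((1 IMPLIES 0) IMPLIES ((1 OR 0) OR (NOT 1 IMPLIES 1))) -> 1
  row 16 [10000]: ((0 IMPLIES 1) IMPLIES ((0 OR 1) OR (NOT 0 IMPLIES 0))) -> 1
  row 17 [10001]: ((1 IMPLIES 1) IMPLIES ((0 OR 1) OR (NOT 0 IMPLIES 0))) -> 1
  row 18 [10010]: ((0 IMPLIES 1) IMPLIES ((0 OR 1) OR (NOT 0 IMPLIES 1))) -> 1
  row 19 [10011]: ((1 IMPLIES 1) IMPLIES ((0 OR 1) OR (NOT 0 IMPLIES 1))) -> 1
  row 20 [10100]: ((0 IMPLIES 1) IMPLIES ((0 OR 1) OR (NOT 0 IMPLIES 0))) -> 1
  row 21 [10101]: ((1 IMPLIES 1) IMPLIES ((0 OR 1) OR (NOT 0 IMPLIES 0))) -> 1
  row 22 [10110]: ((0 IMPLIES 1) IMPLIES ((0 OR 1) OR (NOT 0 IMPLIES 1))) -> 1
  row 23 [10111]: ((1 IMPLIES 1) IMPLIES ((0 OR 1) OR (NOT 0 IMPLIES 1))) -> 1
  row 24 [11000]: ((0 IMPLIES 1) IMPLIES ((1 OR 1) OR (NOT 1 IMPLIES 0))) -> 1
  row 25 [11001]: ((1 IMPLIES 1) IMPLIES ((1 OR 1) OR (NOT 1 IMPLIES 0))) -> 1
  row 26 [11010]: ((0 IMPLIES 1) IMPLIES ((1 OR 1) OR (NOT 1 IMPLIES 1))) -> 1
  row 27 [11011]: ((1 IMPLIES 1) IMPLIES ((1 OR 1) OR (NOT 1 IMPLIES 1))) -> 1
  row 28 [11100]: ((0 IMPLIES 1) IMPLIES ((1 OR 1) OR (NOT 1 IMPLIES 0))) -> 1
  row 29 [11101]: ((1 IMPLIES 1) IMPLIES ((1 OR 1) OR (NOT 1 IMPLIES 0))) -> 1
  row 30 [11110]: ((0 IMPLIES 1) IMPLIES ((1 OR 1) OR (NOT 1 IMPLIES 1))) -> 1
  row 31 [11111]: ((1 IMPLIES 1) IMPLIES ((1 OR 1) OR (NOT 1 IMPLIES 1))) -> 1
Full result column, 4 rows per line (a,b,c fixed per line; d,e runs 00..11 left to right):
  rows 0-3 [a,b,c=000]: 0111  = hex 7
  rows 4-7 [a,b,c=001]: 0111  = hex 7
  rows 8-11 [a,b,c=010]: 1111  = hex F
  rows 12-15 [a,b,c=011]: 1111  = hex F
  rows 16-19 [a,b,c=100]: 1111  = hex F
  rows 20-23 [a,b,c=101]: 1111  = hex F
  rows 24-27 [a,b,c=110]: 1111  = hex F
  rows 28-31 [a,b,c=111]: 1111  = hex F
Output column (row 0 .. row 31) = 01110111111111111111111111111111
Output column grouped in 4s = 0111 0111 1111 1111 1111 1111 1111 1111 = 0x77FFFFFF
Convert to decimal digit by digit (value = value*16 + digit):
  7 -> 7
  7*16 + 7 = 119
  119*16 + 15 (F) = 1919
  1919*16 + 15 (F) = 30719
  30719*16 + 15 (F) = 491519
  491519*16 + 15 (F) = 7864319
  7864319*16 + 15 (F) = 125829119
  125829119*16 + 15 (F) = 2013265919
Decimal = 2013265919

2013265919


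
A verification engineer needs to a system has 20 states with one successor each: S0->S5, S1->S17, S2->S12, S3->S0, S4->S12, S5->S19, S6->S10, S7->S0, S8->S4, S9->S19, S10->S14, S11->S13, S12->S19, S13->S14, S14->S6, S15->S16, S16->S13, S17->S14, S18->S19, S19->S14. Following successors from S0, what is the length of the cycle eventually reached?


Trace from S0 until a state repeats:
  S0 -> S5 -> S19 -> S14 -> S6 -> S10 -> S14
S14 first seen at step 3, revisited at step 6.
Cycle length = 6 - 3 = 3

3


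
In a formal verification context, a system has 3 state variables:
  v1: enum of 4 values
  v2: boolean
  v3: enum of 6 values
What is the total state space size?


State space = product of domain sizes of all variables.
Domain sizes:
  v1 (enum of 4 values): 4
  v2 (boolean): 2
  v3 (enum of 6 values): 6
Product = 4 * 2 * 6 = 48

48


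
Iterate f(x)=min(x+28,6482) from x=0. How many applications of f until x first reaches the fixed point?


Step 1: x=0, cap=6482, increment=28
Step 2: x grows by 28 each step until capped at 6482; fixed point is x=6482
Step 3: iterations = ceil(6482/28) = 232

232


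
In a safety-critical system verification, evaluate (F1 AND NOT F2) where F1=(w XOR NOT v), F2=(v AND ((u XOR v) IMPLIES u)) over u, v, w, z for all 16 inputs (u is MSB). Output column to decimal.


F1 = (w XOR NOT v)
F2 = (v AND ((u XOR v) IMPLIES u))
Counterexample to F1=>F2 is where F1=1 and F2=0.
Evaluate each row (bits = u,v,w,z, MSB first):
  row 0 [0000]: F1=1 F2=0 -> F1&~F2 -> 1
  row 1 [0001]: F1=1 F2=0 -> F1&~F2 -> 1
  row 2 [0010]: F1=0 F2=0 -> F1&~F2 -> 0
  row 3 [0011]: F1=0 F2=0 -> F1&~F2 -> 0
  row 4 [0100]: F1=0 F2=0 -> F1&~F2 -> 0
  row 5 [0101]: F1=0 F2=0 -> F1&~F2 -> 0
  row 6 [0110]: F1=1 F2=0 -> F1&~F2 -> 1
  row 7 [0111]: F1=1 F2=0 -> F1&~F2 -> 1
  row 8 [1000]: F1=1 F2=0 -> F1&~F2 -> 1
  row 9 [1001]: F1=1 F2=0 -> F1&~F2 -> 1
  row 10 [1010]: F1=0 F2=0 -> F1&~F2 -> 0
  row 11 [1011]: F1=0 F2=0 -> F1&~F2 -> 0
  row 12 [1100]: F1=0 F2=1 -> F1&~F2 -> 0
  row 13 [1101]: F1=0 F2=1 -> F1&~F2 -> 0
  row 14 [1110]: F1=1 F2=1 -> F1&~F2 -> 0
  row 15 [1111]: F1=1 F2=1 -> F1&~F2 -> 0
Full result column, 4 rows per line (u,v fixed per line; w,z runs 00..11 left to right):
  rows 0-3 [u,v=00]: 1100  = hex C
  rows 4-7 [u,v=01]: 0011  = hex 3
  rows 8-11 [u,v=10]: 1100  = hex C
  rows 12-15 [u,v=11]: 0000  = hex 0
Counterexample vector (row 0 .. row 15) = 1100001111000000
Output column grouped in 4s = 1100 0011 1100 0000 = 0xC3C0
Convert to decimal digit by digit (value = value*16 + digit):
  C -> 12
  12*16 + 3 = 195
  195*16 + 12 (C) = 3132
  3132*16 + 0 = 50112
Decimal = 50112

50112


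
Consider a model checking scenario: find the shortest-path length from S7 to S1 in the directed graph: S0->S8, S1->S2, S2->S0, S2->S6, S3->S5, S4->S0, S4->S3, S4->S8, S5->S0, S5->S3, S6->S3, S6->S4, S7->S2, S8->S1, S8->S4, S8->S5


BFS layer-by-layer from S7:
  dist 0: {S7}
  dist 1: {S2}
  dist 2: {S0, S6}
  dist 3: {S3, S4, S8}
  dist 4: {S1, S5}
  -> S1 reached at distance 4
Shortest path length = 4

4


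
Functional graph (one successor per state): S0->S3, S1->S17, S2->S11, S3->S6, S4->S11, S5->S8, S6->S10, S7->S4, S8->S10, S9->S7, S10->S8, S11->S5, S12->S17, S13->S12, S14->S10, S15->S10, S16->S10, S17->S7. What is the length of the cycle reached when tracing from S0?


Trace from S0 until a state repeats:
  S0 -> S3 -> S6 -> S10 -> S8 -> S10
S10 first seen at step 3, revisited at step 5.
Cycle length = 5 - 3 = 2

2


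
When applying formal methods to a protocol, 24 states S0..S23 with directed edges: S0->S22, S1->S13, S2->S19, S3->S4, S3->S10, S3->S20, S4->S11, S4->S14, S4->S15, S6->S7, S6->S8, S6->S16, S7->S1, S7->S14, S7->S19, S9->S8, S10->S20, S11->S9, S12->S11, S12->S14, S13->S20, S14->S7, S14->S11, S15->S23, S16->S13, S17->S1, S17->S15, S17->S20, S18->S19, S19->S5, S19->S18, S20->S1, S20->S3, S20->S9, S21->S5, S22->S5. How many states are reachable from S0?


BFS from S0:
  layer 0: {S0}
  layer 1: {S22}
  layer 2: {S5}
Reachable set: {S0, S5, S22}
Count = 3

3


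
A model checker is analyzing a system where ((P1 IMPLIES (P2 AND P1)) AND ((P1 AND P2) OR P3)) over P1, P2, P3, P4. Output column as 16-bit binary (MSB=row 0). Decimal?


Formula: ((P1 IMPLIES (P2 AND P1)) AND ((P1 AND P2) OR P3)) over P1, P2, P3, P4 (16 rows)
Evaluate each row (bits = P1,P2,P3,P4, MSB first):
  row 0 [0000]: ((0 IMPLIES (0 AND 0)) AND ((0 AND 0) OR 0)) -> 0
  row 1 [0001]: ((0 IMPLIES (0 AND 0)) AND ((0 AND 0) OR 0)) -> 0
  row 2 [0010]: ((0 IMPLIES (0 AND 0)) AND ((0 AND 0) OR 1)) -> 1
  row 3 [0011]: ((0 IMPLIES (0 AND 0)) AND ((0 AND 0) OR 1)) -> 1
  row 4 [0100]: ((0 IMPLIES (1 AND 0)) AND ((0 AND 1) OR 0)) -> 0
  row 5 [0101]: ((0 IMPLIES (1 AND 0)) AND ((0 AND 1) OR 0)) -> 0
  row 6 [0110]: ((0 IMPLIES (1 AND 0)) AND ((0 AND 1) OR 1)) -> 1
  row 7 [0111]: ((0 IMPLIES (1 AND 0)) AND ((0 AND 1) OR 1)) -> 1
  row 8 [1000]: ((1 IMPLIES (0 AND 1)) AND ((1 AND 0) OR 0)) -> 0
  row 9 [1001]: ((1 IMPLIES (0 AND 1)) AND ((1 AND 0) OR 0)) -> 0
  row 10 [1010]: ((1 IMPLIES (0 AND 1)) AND ((1 AND 0) OR 1)) -> 0
  row 11 [1011]: ((1 IMPLIES (0 AND 1)) AND ((1 AND 0) OR 1)) -> 0
  row 12 [1100]: ((1 IMPLIES (1 AND 1)) AND ((1 AND 1) OR 0)) -> 1
  row 13 [1101]: ((1 IMPLIES (1 AND 1)) AND ((1 AND 1) OR 0)) -> 1
  row 14 [1110]: ((1 IMPLIES (1 AND 1)) AND ((1 AND 1) OR 1)) -> 1
  row 15 [1111]: ((1 IMPLIES (1 AND 1)) AND ((1 AND 1) OR 1)) -> 1
Full result column, 4 rows per line (P1,P2 fixed per line; P3,P4 runs 00..11 left to right):
  rows 0-3 [P1,P2=00]: 0011  = hex 3
  rows 4-7 [P1,P2=01]: 0011  = hex 3
  rows 8-11 [P1,P2=10]: 0000  = hex 0
  rows 12-15 [P1,P2=11]: 1111  = hex F
Output column (row 0 .. row 15) = 0011001100001111
Output column grouped in 4s = 0011 0011 0000 1111 = 0x330F
Convert to decimal digit by digit (value = value*16 + digit):
  3 -> 3
  3*16 + 3 = 51
  51*16 + 0 = 816
  816*16 + 15 (F) = 13071
Decimal = 13071

13071


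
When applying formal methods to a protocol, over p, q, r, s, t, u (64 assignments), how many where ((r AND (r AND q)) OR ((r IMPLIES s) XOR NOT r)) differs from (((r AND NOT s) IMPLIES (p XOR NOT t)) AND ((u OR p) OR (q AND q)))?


F1 = ((r AND (r AND q)) OR ((r IMPLIES s) XOR NOT r))
F2 = (((r AND NOT s) IMPLIES (p XOR NOT t)) AND ((u OR p) OR (q AND q)))
Evaluate both on each of 64 rows (bits = p,q,r,s,t,u):
  row 0 [000000]: F1=0 F2=0 -> 0
  row 1 [000001]: F1=0 F2=1 (differ) -> 1
  row 2 [000010]: F1=0 F2=0 -> 0
  row 3 [000011]: F1=0 F2=1 (differ) -> 1
  row 4 [000100]: F1=0 F2=0 -> 0
  (every remaining row is evaluated the same way; all 64 results are listed next)
Full result column, 8 rows per line (p,q,r fixed per line; s,t,u runs 000..111 left to right):
  rows 0-7 [p,q,r=000]: 01010101  (ones: 4)
  rows 8-15 [p,q,r=001]: 01001010  (ones: 3)
  rows 16-23 [p,q,r=010]: 11111111  (ones: 8)
  rows 24-31 [p,q,r=011]: 00110000  (ones: 2)
  rows 32-39 [p,q,r=100]: 11111111  (ones: 8)
  rows 40-47 [p,q,r=101]: 00110000  (ones: 2)
  rows 48-55 [p,q,r=110]: 11111111  (ones: 8)
  rows 56-63 [p,q,r=111]: 11000000  (ones: 2)
Disagreements = 4+3+8+2+8+2+8+2 = 37

37


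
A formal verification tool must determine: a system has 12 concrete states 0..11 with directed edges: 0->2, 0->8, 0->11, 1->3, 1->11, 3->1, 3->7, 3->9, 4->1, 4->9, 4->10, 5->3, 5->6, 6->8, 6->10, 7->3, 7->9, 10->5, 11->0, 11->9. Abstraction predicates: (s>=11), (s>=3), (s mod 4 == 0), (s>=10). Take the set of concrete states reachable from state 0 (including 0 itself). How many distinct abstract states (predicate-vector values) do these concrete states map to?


BFS from 0:
Concrete reachable: {0, 2, 8, 9, 11}
Abstract via predicates (s>=11), (s>=3), (s mod 4 == 0), (s>=10):
  (0,0,0,0) <- {2}
  (0,0,1,0) <- {0}
  (0,1,0,0) <- {9}
  (0,1,1,0) <- {8}
  (1,1,0,1) <- {11}
Distinct abstract states = 5

5


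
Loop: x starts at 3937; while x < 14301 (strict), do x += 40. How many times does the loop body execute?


Step 1: x goes from 3937 toward 14301 by 40; the body runs while x<14301, so iterations = ceil((bound-start)/step)
Step 2: Distance=10364
Step 3: ceil(10364/40)=260

260


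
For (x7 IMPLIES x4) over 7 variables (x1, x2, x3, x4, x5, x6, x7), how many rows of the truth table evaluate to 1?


Formula: (x7 IMPLIES x4) over 7 vars (128 rows)
Evaluate each row (x1, x2, x3, x4, x5, x6, x7 as bits, MSB first):
  row 0 [0000000]: (0 IMPLIES 0) -> 1
  row 1 [0000001]: (1 IMPLIES 0) -> 0
  row 2 [0000010]: (0 IMPLIES 0) -> 1
  row 3 [0000011]: (1 IMPLIES 0) -> 0
  row 4 [0000100]: (0 IMPLIES 0) -> 1
  (every remaining row is evaluated the same way; all 128 results are listed next)
Full result column, 8 rows per line (x1,x2,x3,x4 fixed per line; x5,x6,x7 runs 000..111 left to right):
  rows 0-7 [x1,x2,x3,x4=0000]: 10101010  (ones: 4)
  rows 8-15 [x1,x2,x3,x4=0001]: 11111111  (ones: 8)
  rows 16-23 [x1,x2,x3,x4=0010]: 10101010  (ones: 4)
  rows 24-31 [x1,x2,x3,x4=0011]: 11111111  (ones: 8)
  rows 32-39 [x1,x2,x3,x4=0100]: 10101010  (ones: 4)
  rows 40-47 [x1,x2,x3,x4=0101]: 11111111  (ones: 8)
  rows 48-55 [x1,x2,x3,x4=0110]: 10101010  (ones: 4)
  rows 56-63 [x1,x2,x3,x4=0111]: 11111111  (ones: 8)
  rows 64-71 [x1,x2,x3,x4=1000]: 10101010  (ones: 4)
  rows 72-79 [x1,x2,x3,x4=1001]: 11111111  (ones: 8)
  rows 80-87 [x1,x2,x3,x4=1010]: 10101010  (ones: 4)
  rows 88-95 [x1,x2,x3,x4=1011]: 11111111  (ones: 8)
  rows 96-103 [x1,x2,x3,x4=1100]: 10101010  (ones: 4)
  rows 104-111 [x1,x2,x3,x4=1101]: 11111111  (ones: 8)
  rows 112-119 [x1,x2,x3,x4=1110]: 10101010  (ones: 4)
  rows 120-127 [x1,x2,x3,x4=1111]: 11111111  (ones: 8)
Count of 1-rows = 4+8+4+8+4+8+4+8+4+8+4+8+4+8+4+8 = 96

96


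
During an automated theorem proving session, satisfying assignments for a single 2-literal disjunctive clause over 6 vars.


Step 1: Total=2^6=64
Step 2: Unsat when all 2 false: 2^4=16
Step 3: Sat=64-16=48

48


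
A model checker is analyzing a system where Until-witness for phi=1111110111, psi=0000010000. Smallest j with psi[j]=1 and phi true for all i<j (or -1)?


(phi U psi) at 0: need smallest j with psi[j]=1 and phi[i]=1 for all i in [0,j).
Scan from step 0:
  step 0: phi=1, psi=0 -> continue
  step 1: phi=1, psi=0 -> continue
  step 2: phi=1, psi=0 -> continue
  step 3: phi=1, psi=0 -> continue
  step 5: psi=1 and phi held for [0,5) -> witness found
Witness step = 5

5


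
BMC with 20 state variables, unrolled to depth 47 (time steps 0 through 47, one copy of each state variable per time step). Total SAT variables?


BMC unrolls to depth k, creating one copy of each state var for steps 0..k.
Step count = 47 + 1 = 48 (steps 0 through 47)
Vars per step = 20
Total = 20 * 48 = 960

960


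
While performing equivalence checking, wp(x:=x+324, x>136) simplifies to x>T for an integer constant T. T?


Formula: wp(x:=E, P) = P[E/x] (substitute E for x in postcondition)
Step 1: Postcondition: x>136
Step 2: Substitute x+324 for x: x+324>136
Step 3: Solve for x: x > 136-324 = -188

-188


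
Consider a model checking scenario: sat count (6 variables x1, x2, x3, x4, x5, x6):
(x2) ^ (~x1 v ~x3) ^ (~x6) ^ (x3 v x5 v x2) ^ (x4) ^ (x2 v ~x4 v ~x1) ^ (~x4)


CNF with 7 clauses over 6 vars (64 assignments).
An assignment satisfies CNF iff every clause has >=1 true literal.
Check each row (bits = x1,x2,x3,x4,x5,x6; clause T/F shown):
  row 0 [000000]: clauses=FTTFFTT -> 0
  row 1 [000001]: clauses=FTFFFTT -> 0
  row 2 [000010]: clauses=FTTTFTT -> 0
  row 3 [000011]: clauses=FTFTFTT -> 0
  row 4 [000100]: clauses=FTTFTTF -> 0
  (every remaining row is evaluated the same way; all 64 results are listed next)
Full result column, 8 rows per line (x1,x2,x3 fixed per line; x4,x5,x6 runs 000..111 left to right):
  rows 0-7 [x1,x2,x3=000]: 00000000  (ones: 0)
  rows 8-15 [x1,x2,x3=001]: 00000000  (ones: 0)
  rows 16-23 [x1,x2,x3=010]: 00000000  (ones: 0)
  rows 24-31 [x1,x2,x3=011]: 00000000  (ones: 0)
  rows 32-39 [x1,x2,x3=100]: 00000000  (ones: 0)
  rows 40-47 [x1,x2,x3=101]: 00000000  (ones: 0)
  rows 48-55 [x1,x2,x3=110]: 00000000  (ones: 0)
  rows 56-63 [x1,x2,x3=111]: 00000000  (ones: 0)
Satisfying assignments = 0+0+0+0+0+0+0+0 = 0

0


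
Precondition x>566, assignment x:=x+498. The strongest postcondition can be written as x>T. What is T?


Formula: sp(P, x:=E) = exists old_x. (x = E[old_x/x]) AND P[old_x/x] (old_x is the value of x before the assignment; eliminate old_x by solving x = E[old_x/x] for old_x)
Step 1: Precondition P: x>566, i.e. old_x > 566
Step 2: Assignment gives x = old_x + 498, so old_x = x - 498
Step 3: Substitute into P: x - 498 > 566
Step 4: Simplify: x > 566+498 = 1064

1064


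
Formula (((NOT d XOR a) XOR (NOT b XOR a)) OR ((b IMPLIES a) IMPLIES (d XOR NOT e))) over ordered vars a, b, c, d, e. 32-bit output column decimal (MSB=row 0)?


Formula: (((NOT d XOR a) XOR (NOT b XOR a)) OR ((b IMPLIES a) IMPLIES (d XOR NOT e))) over a, b, c, d, e (32 rows)
Evaluate each row (bits = a,b,c,d,e, MSB first):
  row 0 [00000]: (((NOT 0 XOR 0) XOR (NOT 0 XOR 0)) OR ((0 IMPLIES 0) IMPLIES (0 XOR NOT 0))) -> 1
  row 1 [00001]: (((NOT 0 XOR 0) XOR (NOT 0 XOR 0)) OR ((0 IMPLIES 0) IMPLIES (0 XOR NOT 1))) -> 0
  row 2 [00010]: (((NOT 1 XOR 0) XOR (NOT 0 XOR 0)) OR ((0 IMPLIES 0) IMPLIES (1 XOR NOT 0))) -> 1
  row 3 [00011]: (((NOT 1 XOR 0) XOR (NOT 0 XOR 0)) OR ((0 IMPLIES 0) IMPLIES (1 XOR NOT 1))) -> 1
  row 4 [00100]: (((NOT 0 XOR 0) XOR (NOT 0 XOR 0)) OR ((0 IMPLIES 0) IMPLIES (0 XOR NOT 0))) -> 1
  row 5 [00101]: (((NOT 0 XOR 0) XOR (NOT 0 XOR 0)) OR ((0 IMPLIES 0) IMPLIES (0 XOR NOT 1))) -> 0
  row 6 [00110]: (((NOT 1 XOR 0) XOR (NOT 0 XOR 0)) OR ((0 IMPLIES 0) IMPLIES (1 XOR NOT 0))) -> 1
  row 7 [00111]: (((NOT 1 XOR 0) XOR (NOT 0 XOR 0)) OR ((0 IMPLIES 0) IMPLIES (1 XOR NOT 1))) -> 1
  row 8 [01000]: (((NOT 0 XOR 0) XOR (NOT 1 XOR 0)) OR ((1 IMPLIES 0) IMPLIES (0 XOR NOT 0))) -> 1
  row 9 [01001]: (((NOT 0 XOR 0) XOR (NOT 1 XOR 0)) OR ((1 IMPLIES 0) IMPLIES (0 XOR NOT 1))) -> 1
  row 10 [01010]: (((NOT 1 XOR 0) XOR (NOT 1 XOR 0)) OR ((1 IMPLIES 0) IMPLIES (1 XOR NOT 0))) -> 1
  row 11 [01011]: (((NOT 1 XOR 0) XOR (NOT 1 XOR 0)) OR ((1 IMPLIES 0) IMPLIES (1 XOR NOT 1))) -> 1
  row 12 [01100]: (((NOT 0 XOR 0) XOR (NOT 1 XOR 0)) OR ((1 IMPLIES 0) IMPLIES (0 XOR NOT 0))) -> 1
  row 13 [01101]: (((NOT 0 XOR 0) XOR (NOT 1 XOR 0)) OR ((1 IMPLIES 0) IMPLIES (0 XOR NOT 1))) -> 1
  row 14 [01110]: (((NOT 1 XOR 0) XOR (NOT 1 XOR 0)) OR ((1 IMPLIES 0) IMPLIES (1 XOR NOT 0))) -> 1
  row 15 [01111]: (((NOT 1 XOR 0) XOR (NOT 1 XOR 0)) OR ((1 IMPLIES 0) IMPLIES (1 XOR NOT 1))) -> 1
  row 16 [10000]: (((NOT 0 XOR 1) XOR (NOT 0 XOR 1)) OR ((0 IMPLIES 1) IMPLIES (0 XOR NOT 0))) -> 1
  row 17 [10001]: (((NOT 0 XOR 1) XOR (NOT 0 XOR 1)) OR ((0 IMPLIES 1) IMPLIES (0 XOR NOT 1))) -> 0
  row 18 [10010]: (((NOT 1 XOR 1) XOR (NOT 0 XOR 1)) OR ((0 IMPLIES 1) IMPLIES (1 XOR NOT 0))) -> 1
  row 19 [10011]: (((NOT 1 XOR 1) XOR (NOT 0 XOR 1)) OR ((0 IMPLIES 1) IMPLIES (1 XOR NOT 1))) -> 1
  row 20 [10100]: (((NOT 0 XOR 1) XOR (NOT 0 XOR 1)) OR ((0 IMPLIES 1) IMPLIES (0 XOR NOT 0))) -> 1
  row 21 [10101]: (((NOT 0 XOR 1) XOR (NOT 0 XOR 1)) OR ((0 IMPLIES 1) IMPLIES (0 XOR NOT 1))) -> 0
  row 22 [10110]: (((NOT 1 XOR 1) XOR (NOT 0 XOR 1)) OR ((0 IMPLIES 1) IMPLIES (1 XOR NOT 0))) -> 1
  row 23 [10111]: (((NOT 1 XOR 1) XOR (NOT 0 XOR 1)) OR ((0 IMPLIES 1) IMPLIES (1 XOR NOT 1))) -> 1
  row 24 [11000]: (((NOT 0 XOR 1) XOR (NOT 1 XOR 1)) OR ((1 IMPLIES 1) IMPLIES (0 XOR NOT 0))) -> 1
  row 25 [11001]: (((NOT 0 XOR 1) XOR (NOT 1 XOR 1)) OR ((1 IMPLIES 1) IMPLIES (0 XOR NOT 1))) -> 1
  row 26 [11010]: (((NOT 1 XOR 1) XOR (NOT 1 XOR 1)) OR ((1 IMPLIES 1) IMPLIES (1 XOR NOT 0))) -> 0
  row 27 [11011]: (((NOT 1 XOR 1) XOR (NOT 1 XOR 1)) OR ((1 IMPLIES 1) IMPLIES (1 XOR NOT 1))) -> 1
  row 28 [11100]: (((NOT 0 XOR 1) XOR (NOT 1 XOR 1)) OR ((1 IMPLIES 1) IMPLIES (0 XOR NOT 0))) -> 1
  row 29 [11101]: (((NOT 0 XOR 1) XOR (NOT 1 XOR 1)) OR ((1 IMPLIES 1) IMPLIES (0 XOR NOT 1))) -> 1
  row 30 [11110]: (((NOT 1 XOR 1) XOR (NOT 1 XOR 1)) OR ((1 IMPLIES 1) IMPLIES (1 XOR NOT 0))) -> 0
  row 31 [11111]: (((NOT 1 XOR 1) XOR (NOT 1 XOR 1)) OR ((1 IMPLIES 1) IMPLIES (1 XOR NOT 1))) -> 1
Full result column, 4 rows per line (a,b,c fixed per line; d,e runs 00..11 left to right):
  rows 0-3 [a,b,c=000]: 1011  = hex B
  rows 4-7 [a,b,c=001]: 1011  = hex B
  rows 8-11 [a,b,c=010]: 1111  = hex F
  rows 12-15 [a,b,c=011]: 1111  = hex F
  rows 16-19 [a,b,c=100]: 1011  = hex B
  rows 20-23 [a,b,c=101]: 1011  = hex B
  rows 24-27 [a,b,c=110]: 1101  = hex D
  rows 28-31 [a,b,c=111]: 1101  = hex D
Output column (row 0 .. row 31) = 10111011111111111011101111011101
Output column grouped in 4s = 1011 1011 1111 1111 1011 1011 1101 1101 = 0xBBFFBBDD
Convert to decimal digit by digit (value = value*16 + digit):
  B -> 11
  11*16 + 11 (B) = 187
  187*16 + 15 (F) = 3007
  3007*16 + 15 (F) = 48127
  48127*16 + 11 (B) = 770043
  770043*16 + 11 (B) = 12320699
  12320699*16 + 13 (D) = 197131197
  197131197*16 + 13 (D) = 3154099165
Decimal = 3154099165

3154099165


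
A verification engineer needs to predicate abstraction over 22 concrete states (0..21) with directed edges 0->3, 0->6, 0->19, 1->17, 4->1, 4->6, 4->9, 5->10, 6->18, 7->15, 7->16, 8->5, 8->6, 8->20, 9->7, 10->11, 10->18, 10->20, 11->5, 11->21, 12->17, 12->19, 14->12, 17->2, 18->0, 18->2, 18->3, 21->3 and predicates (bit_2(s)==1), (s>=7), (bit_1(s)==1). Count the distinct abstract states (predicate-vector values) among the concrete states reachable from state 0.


BFS from 0:
Concrete reachable: {0, 2, 3, 6, 18, 19}
Abstract via predicates (bit_2(s)==1), (s>=7), (bit_1(s)==1):
  (0,0,0) <- {0}
  (0,0,1) <- {2, 3}
  (0,1,1) <- {18, 19}
  (1,0,1) <- {6}
Distinct abstract states = 4

4


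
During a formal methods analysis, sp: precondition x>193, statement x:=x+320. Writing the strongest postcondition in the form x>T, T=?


Formula: sp(P, x:=E) = exists old_x. (x = E[old_x/x]) AND P[old_x/x] (old_x is the value of x before the assignment; eliminate old_x by solving x = E[old_x/x] for old_x)
Step 1: Precondition P: x>193, i.e. old_x > 193
Step 2: Assignment gives x = old_x + 320, so old_x = x - 320
Step 3: Substitute into P: x - 320 > 193
Step 4: Simplify: x > 193+320 = 513

513


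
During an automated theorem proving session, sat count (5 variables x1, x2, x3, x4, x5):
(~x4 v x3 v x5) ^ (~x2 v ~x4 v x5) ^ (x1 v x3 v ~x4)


CNF with 3 clauses over 5 vars (32 assignments).
An assignment satisfies CNF iff every clause has >=1 true literal.
Check each row (bits = x1,x2,x3,x4,x5; clause T/F shown):
  row 0 [00000]: clauses=TTT -> 1
  row 1 [00001]: clauses=TTT -> 1
  row 2 [00010]: clauses=FTF -> 0
  row 3 [00011]: clauses=TTF -> 0
  row 4 [00100]: clauses=TTT -> 1
  row 5 [00101]: clauses=TTT -> 1
  row 6 [00110]: clauses=TTT -> 1
  row 7 [00111]: clauses=TTT -> 1
  row 8 [01000]: clauses=TTT -> 1
  row 9 [01001]: clauses=TTT -> 1
  row 10 [01010]: clauses=FFF -> 0
  row 11 [01011]: clauses=TTF -> 0
  row 12 [01100]: clauses=TTT -> 1
  row 13 [01101]: clauses=TTT -> 1
  row 14 [01110]: clauses=TFT -> 0
  row 15 [01111]: clauses=TTT -> 1
  row 16 [10000]: clauses=TTT -> 1
  row 17 [10001]: clauses=TTT -> 1
  row 18 [10010]: clauses=FTT -> 0
  row 19 [10011]: clauses=TTT -> 1
  row 20 [10100]: clauses=TTT -> 1
  row 21 [10101]: clauses=TTT -> 1
  row 22 [10110]: clauses=TTT -> 1
  row 23 [10111]: clauses=TTT -> 1
  row 24 [11000]: clauses=TTT -> 1
  row 25 [11001]: clauses=TTT -> 1
  row 26 [11010]: clauses=FFT -> 0
  row 27 [11011]: clauses=TTT -> 1
  row 28 [11100]: clauses=TTT -> 1
  row 29 [11101]: clauses=TTT -> 1
  row 30 [11110]: clauses=TFT -> 0
  row 31 [11111]: clauses=TTT -> 1
Full result column, 8 rows per line (x1,x2 fixed per line; x3,x4,x5 runs 000..111 left to right):
  rows 0-7 [x1,x2=00]: 11001111  (ones: 6)
  rows 8-15 [x1,x2=01]: 11001101  (ones: 5)
  rows 16-23 [x1,x2=10]: 11011111  (ones: 7)
  rows 24-31 [x1,x2=11]: 11011101  (ones: 6)
Satisfying assignments = 6+5+7+6 = 24

24


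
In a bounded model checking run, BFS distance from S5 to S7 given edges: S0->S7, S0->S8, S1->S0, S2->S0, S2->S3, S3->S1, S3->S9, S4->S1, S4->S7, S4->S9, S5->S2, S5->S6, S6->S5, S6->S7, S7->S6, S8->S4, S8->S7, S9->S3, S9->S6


BFS layer-by-layer from S5:
  dist 0: {S5}
  dist 1: {S2, S6}
  dist 2: {S0, S3, S7}
  -> S7 reached at distance 2
Shortest path length = 2

2


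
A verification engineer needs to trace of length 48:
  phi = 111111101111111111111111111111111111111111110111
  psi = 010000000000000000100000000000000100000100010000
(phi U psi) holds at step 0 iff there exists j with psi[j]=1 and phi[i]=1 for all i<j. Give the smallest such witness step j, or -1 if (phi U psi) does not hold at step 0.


(phi U psi) at 0: need smallest j with psi[j]=1 and phi[i]=1 for all i in [0,j).
Scan from step 0:
  step 0: phi=1, psi=0 -> continue
  step 1: psi=1 and phi held for [0,1) -> witness found
Witness step = 1

1


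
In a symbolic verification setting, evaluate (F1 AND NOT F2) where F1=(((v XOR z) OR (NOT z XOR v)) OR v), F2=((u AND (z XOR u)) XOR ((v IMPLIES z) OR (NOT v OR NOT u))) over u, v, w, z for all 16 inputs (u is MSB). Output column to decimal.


F1 = (((v XOR z) OR (NOT z XOR v)) OR v)
F2 = ((u AND (z XOR u)) XOR ((v IMPLIES z) OR (NOT v OR NOT u)))
Counterexample to F1=>F2 is where F1=1 and F2=0.
Evaluate each row (bits = u,v,w,z, MSB first):
  row 0 [0000]: F1=1 F2=1 -> F1&~F2 -> 0
  row 1 [0001]: F1=1 F2=1 -> F1&~F2 -> 0
  row 2 [0010]: F1=1 F2=1 -> F1&~F2 -> 0
  row 3 [0011]: F1=1 F2=1 -> F1&~F2 -> 0
  row 4 [0100]: F1=1 F2=1 -> F1&~F2 -> 0
  row 5 [0101]: F1=1 F2=1 -> F1&~F2 -> 0
  row 6 [0110]: F1=1 F2=1 -> F1&~F2 -> 0
  row 7 [0111]: F1=1 F2=1 -> F1&~F2 -> 0
  row 8 [1000]: F1=1 F2=0 -> F1&~F2 -> 1
  row 9 [1001]: F1=1 F2=1 -> F1&~F2 -> 0
  row 10 [1010]: F1=1 F2=0 -> F1&~F2 -> 1
  row 11 [1011]: F1=1 F2=1 -> F1&~F2 -> 0
  row 12 [1100]: F1=1 F2=1 -> F1&~F2 -> 0
  row 13 [1101]: F1=1 F2=1 -> F1&~F2 -> 0
  row 14 [1110]: F1=1 F2=1 -> F1&~F2 -> 0
  row 15 [1111]: F1=1 F2=1 -> F1&~F2 -> 0
Full result column, 4 rows per line (u,v fixed per line; w,z runs 00..11 left to right):
  rows 0-3 [u,v=00]: 0000  = hex 0
  rows 4-7 [u,v=01]: 0000  = hex 0
  rows 8-11 [u,v=10]: 1010  = hex A
  rows 12-15 [u,v=11]: 0000  = hex 0
Counterexample vector (row 0 .. row 15) = 0000000010100000
Output column grouped in 4s = 0000 0000 1010 0000 = 0x00A0
Convert to decimal digit by digit (value = value*16 + digit):
  0 -> 0
  0*16 + 0 = 0
  0*16 + 10 (A) = 10
  10*16 + 0 = 160
Decimal = 160

160


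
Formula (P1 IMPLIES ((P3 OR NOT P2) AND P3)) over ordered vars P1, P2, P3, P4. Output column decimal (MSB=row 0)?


Formula: (P1 IMPLIES ((P3 OR NOT P2) AND P3)) over P1, P2, P3, P4 (16 rows)
Evaluate each row (bits = P1,P2,P3,P4, MSB first):
  row 0 [0000]: (0 IMPLIES ((0 OR NOT 0) AND 0)) -> 1
  row 1 [0001]: (0 IMPLIES ((0 OR NOT 0) AND 0)) -> 1
  row 2 [0010]: (0 IMPLIES ((1 OR NOT 0) AND 1)) -> 1
  row 3 [0011]: (0 IMPLIES ((1 OR NOT 0) AND 1)) -> 1
  row 4 [0100]: (0 IMPLIES ((0 OR NOT 1) AND 0)) -> 1
  row 5 [0101]: (0 IMPLIES ((0 OR NOT 1) AND 0)) -> 1
  row 6 [0110]: (0 IMPLIES ((1 OR NOT 1) AND 1)) -> 1
  row 7 [0111]: (0 IMPLIES ((1 OR NOT 1) AND 1)) -> 1
  row 8 [1000]: (1 IMPLIES ((0 OR NOT 0) AND 0)) -> 0
  row 9 [1001]: (1 IMPLIES ((0 OR NOT 0) AND 0)) -> 0
  row 10 [1010]: (1 IMPLIES ((1 OR NOT 0) AND 1)) -> 1
  row 11 [1011]: (1 IMPLIES ((1 OR NOT 0) AND 1)) -> 1
  row 12 [1100]: (1 IMPLIES ((0 OR NOT 1) AND 0)) -> 0
  row 13 [1101]: (1 IMPLIES ((0 OR NOT 1) AND 0)) -> 0
  row 14 [1110]: (1 IMPLIES ((1 OR NOT 1) AND 1)) -> 1
  row 15 [1111]: (1 IMPLIES ((1 OR NOT 1) AND 1)) -> 1
Full result column, 4 rows per line (P1,P2 fixed per line; P3,P4 runs 00..11 left to right):
  rows 0-3 [P1,P2=00]: 1111  = hex F
  rows 4-7 [P1,P2=01]: 1111  = hex F
  rows 8-11 [P1,P2=10]: 0011  = hex 3
  rows 12-15 [P1,P2=11]: 0011  = hex 3
Output column (row 0 .. row 15) = 1111111100110011
Output column grouped in 4s = 1111 1111 0011 0011 = 0xFF33
Convert to decimal digit by digit (value = value*16 + digit):
  F -> 15
  15*16 + 15 (F) = 255
  255*16 + 3 = 4083
  4083*16 + 3 = 65331
Decimal = 65331

65331


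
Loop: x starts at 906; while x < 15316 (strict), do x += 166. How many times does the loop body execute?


Step 1: x goes from 906 toward 15316 by 166; the body runs while x<15316, so iterations = ceil((bound-start)/step)
Step 2: Distance=14410
Step 3: ceil(14410/166)=87

87


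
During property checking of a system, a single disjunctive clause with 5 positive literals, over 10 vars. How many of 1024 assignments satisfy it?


Step 1: Total=2^10=1024
Step 2: Unsat when all 5 false: 2^5=32
Step 3: Sat=1024-32=992

992


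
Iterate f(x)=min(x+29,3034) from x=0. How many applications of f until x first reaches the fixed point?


Step 1: x=0, cap=3034, increment=29
Step 2: x grows by 29 each step until capped at 3034; fixed point is x=3034
Step 3: iterations = ceil(3034/29) = 105

105


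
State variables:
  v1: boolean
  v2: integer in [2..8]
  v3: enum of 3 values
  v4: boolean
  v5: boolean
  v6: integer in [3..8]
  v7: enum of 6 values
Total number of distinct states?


State space = product of domain sizes of all variables.
Domain sizes:
  v1 (boolean): 2
  v2 (integer in [2..8]): 7
  v3 (enum of 3 values): 3
  v4 (boolean): 2
  v5 (boolean): 2
  v6 (integer in [3..8]): 6
  v7 (enum of 6 values): 6
Product = 2 * 7 * 3 * 2 * 2 * 6 * 6 = 6048

6048


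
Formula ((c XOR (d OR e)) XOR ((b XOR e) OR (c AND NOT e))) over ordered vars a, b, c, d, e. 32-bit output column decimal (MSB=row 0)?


Formula: ((c XOR (d OR e)) XOR ((b XOR e) OR (c AND NOT e))) over a, b, c, d, e (32 rows)
Evaluate each row (bits = a,b,c,d,e, MSB first):
  row 0 [00000]: ((0 XOR (0 OR 0)) XOR ((0 XOR 0) OR (0 AND NOT 0))) -> 0
  row 1 [00001]: ((0 XOR (0 OR 1)) XOR ((0 XOR 1) OR (0 AND NOT 1))) -> 0
  row 2 [00010]: ((0 XOR (1 OR 0)) XOR ((0 XOR 0) OR (0 AND NOT 0))) -> 1
  row 3 [00011]: ((0 XOR (1 OR 1)) XOR ((0 XOR 1) OR (0 AND NOT 1))) -> 0
  row 4 [00100]: ((1 XOR (0 OR 0)) XOR ((0 XOR 0) OR (1 AND NOT 0))) -> 0
  row 5 [00101]: ((1 XOR (0 OR 1)) XOR ((0 XOR 1) OR (1 AND NOT 1))) -> 1
  row 6 [00110]: ((1 XOR (1 OR 0)) XOR ((0 XOR 0) OR (1 AND NOT 0))) -> 1
  row 7 [00111]: ((1 XOR (1 OR 1)) XOR ((0 XOR 1) OR (1 AND NOT 1))) -> 1
  row 8 [01000]: ((0 XOR (0 OR 0)) XOR ((1 XOR 0) OR (0 AND NOT 0))) -> 1
  row 9 [01001]: ((0 XOR (0 OR 1)) XOR ((1 XOR 1) OR (0 AND NOT 1))) -> 1
  row 10 [01010]: ((0 XOR (1 OR 0)) XOR ((1 XOR 0) OR (0 AND NOT 0))) -> 0
  row 11 [01011]: ((0 XOR (1 OR 1)) XOR ((1 XOR 1) OR (0 AND NOT 1))) -> 1
  row 12 [01100]: ((1 XOR (0 OR 0)) XOR ((1 XOR 0) OR (1 AND NOT 0))) -> 0
  row 13 [01101]: ((1 XOR (0 OR 1)) XOR ((1 XOR 1) OR (1 AND NOT 1))) -> 0
  row 14 [01110]: ((1 XOR (1 OR 0)) XOR ((1 XOR 0) OR (1 AND NOT 0))) -> 1
  row 15 [01111]: ((1 XOR (1 OR 1)) XOR ((1 XOR 1) OR (1 AND NOT 1))) -> 0
  row 16 [10000]: ((0 XOR (0 OR 0)) XOR ((0 XOR 0) OR (0 AND NOT 0))) -> 0
  row 17 [10001]: ((0 XOR (0 OR 1)) XOR ((0 XOR 1) OR (0 AND NOT 1))) -> 0
  row 18 [10010]: ((0 XOR (1 OR 0)) XOR ((0 XOR 0) OR (0 AND NOT 0))) -> 1
  row 19 [10011]: ((0 XOR (1 OR 1)) XOR ((0 XOR 1) OR (0 AND NOT 1))) -> 0
  row 20 [10100]: ((1 XOR (0 OR 0)) XOR ((0 XOR 0) OR (1 AND NOT 0))) -> 0
  row 21 [10101]: ((1 XOR (0 OR 1)) XOR ((0 XOR 1) OR (1 AND NOT 1))) -> 1
  row 22 [10110]: ((1 XOR (1 OR 0)) XOR ((0 XOR 0) OR (1 AND NOT 0))) -> 1
  row 23 [10111]: ((1 XOR (1 OR 1)) XOR ((0 XOR 1) OR (1 AND NOT 1))) -> 1
  row 24 [11000]: ((0 XOR (0 OR 0)) XOR ((1 XOR 0) OR (0 AND NOT 0))) -> 1
  row 25 [11001]: ((0 XOR (0 OR 1)) XOR ((1 XOR 1) OR (0 AND NOT 1))) -> 1
  row 26 [11010]: ((0 XOR (1 OR 0)) XOR ((1 XOR 0) OR (0 AND NOT 0))) -> 0
  row 27 [11011]: ((0 XOR (1 OR 1)) XOR ((1 XOR 1) OR (0 AND NOT 1))) -> 1
  row 28 [11100]: ((1 XOR (0 OR 0)) XOR ((1 XOR 0) OR (1 AND NOT 0))) -> 0
  row 29 [11101]: ((1 XOR (0 OR 1)) XOR ((1 XOR 1) OR (1 AND NOT 1))) -> 0
  row 30 [11110]: ((1 XOR (1 OR 0)) XOR ((1 XOR 0) OR (1 AND NOT 0))) -> 1
  row 31 [11111]: ((1 XOR (1 OR 1)) XOR ((1 XOR 1) OR (1 AND NOT 1))) -> 0
Full result column, 4 rows per line (a,b,c fixed per line; d,e runs 00..11 left to right):
  rows 0-3 [a,b,c=000]: 0010  = hex 2
  rows 4-7 [a,b,c=001]: 0111  = hex 7
  rows 8-11 [a,b,c=010]: 1101  = hex D
  rows 12-15 [a,b,c=011]: 0010  = hex 2
  rows 16-19 [a,b,c=100]: 0010  = hex 2
  rows 20-23 [a,b,c=101]: 0111  = hex 7
  rows 24-27 [a,b,c=110]: 1101  = hex D
  rows 28-31 [a,b,c=111]: 0010  = hex 2
Output column (row 0 .. row 31) = 00100111110100100010011111010010
Output column grouped in 4s = 0010 0111 1101 0010 0010 0111 1101 0010 = 0x27D227D2
Convert to decimal digit by digit (value = value*16 + digit):
  2 -> 2
  2*16 + 7 = 39
  39*16 + 13 (D) = 637
  637*16 + 2 = 10194
  10194*16 + 2 = 163106
  163106*16 + 7 = 2609703
  2609703*16 + 13 (D) = 41755261
  41755261*16 + 2 = 668084178
Decimal = 668084178

668084178


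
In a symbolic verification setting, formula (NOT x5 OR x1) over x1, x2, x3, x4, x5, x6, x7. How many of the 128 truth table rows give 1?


Formula: (NOT x5 OR x1) over 7 vars (128 rows)
Evaluate each row (x1, x2, x3, x4, x5, x6, x7 as bits, MSB first):
  row 0 [0000000]: (NOT 0 OR 0) -> 1
  row 1 [0000001]: (NOT 0 OR 0) -> 1
  row 2 [0000010]: (NOT 0 OR 0) -> 1
  row 3 [0000011]: (NOT 0 OR 0) -> 1
  row 4 [0000100]: (NOT 1 OR 0) -> 0
  (every remaining row is evaluated the same way; all 128 results are listed next)
Full result column, 8 rows per line (x1,x2,x3,x4 fixed per line; x5,x6,x7 runs 000..111 left to right):
  rows 0-7 [x1,x2,x3,x4=0000]: 11110000  (ones: 4)
  rows 8-15 [x1,x2,x3,x4=0001]: 11110000  (ones: 4)
  rows 16-23 [x1,x2,x3,x4=0010]: 11110000  (ones: 4)
  rows 24-31 [x1,x2,x3,x4=0011]: 11110000  (ones: 4)
  rows 32-39 [x1,x2,x3,x4=0100]: 11110000  (ones: 4)
  rows 40-47 [x1,x2,x3,x4=0101]: 11110000  (ones: 4)
  rows 48-55 [x1,x2,x3,x4=0110]: 11110000  (ones: 4)
  rows 56-63 [x1,x2,x3,x4=0111]: 11110000  (ones: 4)
  rows 64-71 [x1,x2,x3,x4=1000]: 11111111  (ones: 8)
  rows 72-79 [x1,x2,x3,x4=1001]: 11111111  (ones: 8)
  rows 80-87 [x1,x2,x3,x4=1010]: 11111111  (ones: 8)
  rows 88-95 [x1,x2,x3,x4=1011]: 11111111  (ones: 8)
  rows 96-103 [x1,x2,x3,x4=1100]: 11111111  (ones: 8)
  rows 104-111 [x1,x2,x3,x4=1101]: 11111111  (ones: 8)
  rows 112-119 [x1,x2,x3,x4=1110]: 11111111  (ones: 8)
  rows 120-127 [x1,x2,x3,x4=1111]: 11111111  (ones: 8)
Count of 1-rows = 4+4+4+4+4+4+4+4+8+8+8+8+8+8+8+8 = 96

96


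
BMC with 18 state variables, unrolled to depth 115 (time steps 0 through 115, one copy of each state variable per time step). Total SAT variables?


BMC unrolls to depth k, creating one copy of each state var for steps 0..k.
Step count = 115 + 1 = 116 (steps 0 through 115)
Vars per step = 18
Total = 18 * 116 = 2088

2088
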